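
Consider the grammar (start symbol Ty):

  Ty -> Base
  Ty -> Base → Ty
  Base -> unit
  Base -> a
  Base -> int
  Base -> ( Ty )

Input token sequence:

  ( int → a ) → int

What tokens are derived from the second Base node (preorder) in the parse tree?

int

[Ty [Base ( [Ty [Base int] → [Ty [Base a]]] )] → [Ty [Base int]]]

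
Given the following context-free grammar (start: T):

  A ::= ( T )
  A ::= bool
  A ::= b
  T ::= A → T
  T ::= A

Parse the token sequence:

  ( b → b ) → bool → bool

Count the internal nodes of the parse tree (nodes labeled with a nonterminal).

[T [A ( [T [A b] → [T [A b]]] )] → [T [A bool] → [T [A bool]]]]

10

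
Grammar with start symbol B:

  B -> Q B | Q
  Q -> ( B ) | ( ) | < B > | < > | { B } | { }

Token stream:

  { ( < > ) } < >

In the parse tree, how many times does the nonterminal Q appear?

[B [Q { [B [Q ( [B [Q < >]] )]] }] [B [Q < >]]]

4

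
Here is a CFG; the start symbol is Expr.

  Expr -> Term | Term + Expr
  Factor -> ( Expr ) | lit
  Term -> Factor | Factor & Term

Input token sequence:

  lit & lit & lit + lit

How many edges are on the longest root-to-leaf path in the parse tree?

5

[Expr [Term [Factor lit] & [Term [Factor lit] & [Term [Factor lit]]]] + [Expr [Term [Factor lit]]]]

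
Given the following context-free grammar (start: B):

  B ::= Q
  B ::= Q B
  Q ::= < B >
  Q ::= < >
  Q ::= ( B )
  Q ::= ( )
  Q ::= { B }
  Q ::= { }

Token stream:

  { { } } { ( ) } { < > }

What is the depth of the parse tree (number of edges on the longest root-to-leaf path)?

[B [Q { [B [Q { }]] }] [B [Q { [B [Q ( )]] }] [B [Q { [B [Q < >]] }]]]]

6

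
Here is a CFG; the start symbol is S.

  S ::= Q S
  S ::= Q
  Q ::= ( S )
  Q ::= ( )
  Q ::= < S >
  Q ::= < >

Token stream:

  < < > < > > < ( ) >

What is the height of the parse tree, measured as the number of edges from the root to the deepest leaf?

5

[S [Q < [S [Q < >] [S [Q < >]]] >] [S [Q < [S [Q ( )]] >]]]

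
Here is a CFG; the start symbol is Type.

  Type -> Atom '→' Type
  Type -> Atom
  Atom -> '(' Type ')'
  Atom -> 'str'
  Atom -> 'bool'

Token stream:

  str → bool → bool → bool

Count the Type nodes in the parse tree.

4

[Type [Atom str] → [Type [Atom bool] → [Type [Atom bool] → [Type [Atom bool]]]]]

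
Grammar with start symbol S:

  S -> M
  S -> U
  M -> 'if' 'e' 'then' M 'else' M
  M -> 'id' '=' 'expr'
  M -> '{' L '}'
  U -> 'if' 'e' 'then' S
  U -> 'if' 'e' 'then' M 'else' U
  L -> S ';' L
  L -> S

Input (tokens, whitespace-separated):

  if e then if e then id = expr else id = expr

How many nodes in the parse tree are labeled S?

2

[S [U if e then [S [M if e then [M id = expr] else [M id = expr]]]]]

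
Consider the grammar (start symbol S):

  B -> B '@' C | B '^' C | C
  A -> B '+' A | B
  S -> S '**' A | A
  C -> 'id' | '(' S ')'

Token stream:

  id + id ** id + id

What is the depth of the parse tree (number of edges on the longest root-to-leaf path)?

[S [S [A [B [C id]] + [A [B [C id]]]]] ** [A [B [C id]] + [A [B [C id]]]]]

6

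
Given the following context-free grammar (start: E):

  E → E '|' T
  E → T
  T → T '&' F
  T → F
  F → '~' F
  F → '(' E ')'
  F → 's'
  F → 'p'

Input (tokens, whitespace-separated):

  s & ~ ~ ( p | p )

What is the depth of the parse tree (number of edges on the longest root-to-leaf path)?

9

[E [T [T [F s]] & [F ~ [F ~ [F ( [E [E [T [F p]]] | [T [F p]]] )]]]]]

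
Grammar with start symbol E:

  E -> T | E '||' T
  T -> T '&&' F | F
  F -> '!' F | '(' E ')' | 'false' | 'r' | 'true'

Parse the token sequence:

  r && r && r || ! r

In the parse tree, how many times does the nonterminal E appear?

[E [E [T [T [T [F r]] && [F r]] && [F r]]] || [T [F ! [F r]]]]

2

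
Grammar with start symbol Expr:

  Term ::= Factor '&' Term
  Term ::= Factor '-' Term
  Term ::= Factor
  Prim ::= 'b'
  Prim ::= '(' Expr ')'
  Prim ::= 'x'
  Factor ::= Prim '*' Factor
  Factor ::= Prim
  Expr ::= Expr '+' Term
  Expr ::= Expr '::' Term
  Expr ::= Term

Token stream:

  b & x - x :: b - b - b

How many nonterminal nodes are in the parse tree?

20

[Expr [Expr [Term [Factor [Prim b]] & [Term [Factor [Prim x]] - [Term [Factor [Prim x]]]]]] :: [Term [Factor [Prim b]] - [Term [Factor [Prim b]] - [Term [Factor [Prim b]]]]]]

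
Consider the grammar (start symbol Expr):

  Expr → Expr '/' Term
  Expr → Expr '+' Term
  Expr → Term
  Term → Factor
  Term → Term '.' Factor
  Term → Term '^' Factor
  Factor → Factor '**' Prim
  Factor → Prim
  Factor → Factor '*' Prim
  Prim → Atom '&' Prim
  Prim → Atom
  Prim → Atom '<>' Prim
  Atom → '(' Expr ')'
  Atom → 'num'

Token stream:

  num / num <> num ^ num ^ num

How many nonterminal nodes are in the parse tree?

[Expr [Expr [Term [Factor [Prim [Atom num]]]]] / [Term [Term [Term [Factor [Prim [Atom num] <> [Prim [Atom num]]]]] ^ [Factor [Prim [Atom num]]]] ^ [Factor [Prim [Atom num]]]]]

20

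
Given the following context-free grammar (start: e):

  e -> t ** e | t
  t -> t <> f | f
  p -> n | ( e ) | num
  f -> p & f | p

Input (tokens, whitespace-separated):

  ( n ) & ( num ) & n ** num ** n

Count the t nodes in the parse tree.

5

[e [t [f [p ( [e [t [f [p n]]]] )] & [f [p ( [e [t [f [p num]]]] )] & [f [p n]]]]] ** [e [t [f [p num]]] ** [e [t [f [p n]]]]]]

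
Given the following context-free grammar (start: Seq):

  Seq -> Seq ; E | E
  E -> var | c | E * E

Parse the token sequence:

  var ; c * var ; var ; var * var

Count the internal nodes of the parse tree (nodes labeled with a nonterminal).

12

[Seq [Seq [Seq [Seq [E var]] ; [E [E c] * [E var]]] ; [E var]] ; [E [E var] * [E var]]]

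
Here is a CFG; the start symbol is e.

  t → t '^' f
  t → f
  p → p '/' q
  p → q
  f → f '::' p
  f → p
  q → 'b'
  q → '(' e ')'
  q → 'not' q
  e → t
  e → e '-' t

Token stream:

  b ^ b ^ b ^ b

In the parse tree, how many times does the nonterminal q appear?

4

[e [t [t [t [t [f [p [q b]]]] ^ [f [p [q b]]]] ^ [f [p [q b]]]] ^ [f [p [q b]]]]]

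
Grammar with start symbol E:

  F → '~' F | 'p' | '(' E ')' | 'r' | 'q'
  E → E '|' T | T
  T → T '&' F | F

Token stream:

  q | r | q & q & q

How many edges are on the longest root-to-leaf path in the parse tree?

[E [E [E [T [F q]]] | [T [F r]]] | [T [T [T [F q]] & [F q]] & [F q]]]

5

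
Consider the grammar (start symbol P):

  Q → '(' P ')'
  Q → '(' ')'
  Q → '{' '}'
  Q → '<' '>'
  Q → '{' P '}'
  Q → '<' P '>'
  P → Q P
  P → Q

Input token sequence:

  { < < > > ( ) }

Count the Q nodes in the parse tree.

4

[P [Q { [P [Q < [P [Q < >]] >] [P [Q ( )]]] }]]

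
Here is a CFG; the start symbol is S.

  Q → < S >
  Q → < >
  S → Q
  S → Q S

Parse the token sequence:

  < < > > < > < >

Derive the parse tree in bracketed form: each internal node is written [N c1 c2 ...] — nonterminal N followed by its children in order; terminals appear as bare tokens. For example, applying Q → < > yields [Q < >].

S
Q S
< S > S
< Q > S
< < > > S
< < > > Q S
< < > > < > S
< < > > < > Q
< < > > < > < >

[S [Q < [S [Q < >]] >] [S [Q < >] [S [Q < >]]]]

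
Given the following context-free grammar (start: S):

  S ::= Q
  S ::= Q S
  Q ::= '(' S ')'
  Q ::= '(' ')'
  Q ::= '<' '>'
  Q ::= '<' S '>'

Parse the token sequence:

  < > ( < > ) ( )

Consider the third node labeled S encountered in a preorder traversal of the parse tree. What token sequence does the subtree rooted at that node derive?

[S [Q < >] [S [Q ( [S [Q < >]] )] [S [Q ( )]]]]

< >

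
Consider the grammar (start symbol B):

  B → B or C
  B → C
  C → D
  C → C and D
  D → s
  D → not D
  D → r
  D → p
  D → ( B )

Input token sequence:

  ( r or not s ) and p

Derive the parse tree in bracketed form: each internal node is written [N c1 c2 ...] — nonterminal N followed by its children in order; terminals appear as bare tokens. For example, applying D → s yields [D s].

B
C
C and D
D and D
( B ) and D
( B or C ) and D
( C or C ) and D
( D or C ) and D
( r or C ) and D
( r or D ) and D
( r or not D ) and D
( r or not s ) and D
( r or not s ) and p

[B [C [C [D ( [B [B [C [D r]]] or [C [D not [D s]]]] )]] and [D p]]]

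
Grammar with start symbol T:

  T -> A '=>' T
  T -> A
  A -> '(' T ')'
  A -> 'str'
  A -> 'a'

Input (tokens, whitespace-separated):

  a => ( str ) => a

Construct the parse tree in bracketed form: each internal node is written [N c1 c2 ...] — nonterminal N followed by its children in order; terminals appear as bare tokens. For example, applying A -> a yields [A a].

T
A => T
a => T
a => A => T
a => ( T ) => T
a => ( A ) => T
a => ( str ) => T
a => ( str ) => A
a => ( str ) => a

[T [A a] => [T [A ( [T [A str]] )] => [T [A a]]]]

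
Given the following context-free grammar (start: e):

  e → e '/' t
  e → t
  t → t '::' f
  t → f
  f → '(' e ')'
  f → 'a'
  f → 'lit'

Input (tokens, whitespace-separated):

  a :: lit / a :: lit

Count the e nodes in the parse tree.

2

[e [e [t [t [f a]] :: [f lit]]] / [t [t [f a]] :: [f lit]]]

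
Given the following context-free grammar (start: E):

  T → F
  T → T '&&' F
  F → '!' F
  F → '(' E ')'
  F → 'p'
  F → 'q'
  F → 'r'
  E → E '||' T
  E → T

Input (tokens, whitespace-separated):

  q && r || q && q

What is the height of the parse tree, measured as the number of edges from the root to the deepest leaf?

[E [E [T [T [F q]] && [F r]]] || [T [T [F q]] && [F q]]]

5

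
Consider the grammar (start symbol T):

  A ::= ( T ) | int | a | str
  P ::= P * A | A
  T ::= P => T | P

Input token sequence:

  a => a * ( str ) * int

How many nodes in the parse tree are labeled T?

3

[T [P [A a]] => [T [P [P [P [A a]] * [A ( [T [P [A str]]] )]] * [A int]]]]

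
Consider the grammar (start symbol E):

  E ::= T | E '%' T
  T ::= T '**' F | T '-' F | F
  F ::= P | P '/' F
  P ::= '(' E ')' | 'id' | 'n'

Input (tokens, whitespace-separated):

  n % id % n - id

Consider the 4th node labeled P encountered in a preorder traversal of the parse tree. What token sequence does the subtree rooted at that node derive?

[E [E [E [T [F [P n]]]] % [T [F [P id]]]] % [T [T [F [P n]]] - [F [P id]]]]

id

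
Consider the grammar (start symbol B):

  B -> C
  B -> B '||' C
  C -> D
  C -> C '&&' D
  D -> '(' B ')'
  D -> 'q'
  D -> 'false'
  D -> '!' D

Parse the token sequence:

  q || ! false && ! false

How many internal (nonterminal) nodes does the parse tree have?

10

[B [B [C [D q]]] || [C [C [D ! [D false]]] && [D ! [D false]]]]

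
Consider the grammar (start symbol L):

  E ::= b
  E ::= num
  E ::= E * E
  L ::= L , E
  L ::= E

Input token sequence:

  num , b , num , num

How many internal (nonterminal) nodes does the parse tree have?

8

[L [L [L [L [E num]] , [E b]] , [E num]] , [E num]]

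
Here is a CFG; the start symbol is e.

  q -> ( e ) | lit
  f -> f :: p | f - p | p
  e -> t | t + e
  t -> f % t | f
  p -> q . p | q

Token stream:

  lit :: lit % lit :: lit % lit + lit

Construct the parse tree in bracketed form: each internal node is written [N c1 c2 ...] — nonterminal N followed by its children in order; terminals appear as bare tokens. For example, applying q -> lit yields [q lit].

[e [t [f [f [p [q lit]]] :: [p [q lit]]] % [t [f [f [p [q lit]]] :: [p [q lit]]] % [t [f [p [q lit]]]]]] + [e [t [f [p [q lit]]]]]]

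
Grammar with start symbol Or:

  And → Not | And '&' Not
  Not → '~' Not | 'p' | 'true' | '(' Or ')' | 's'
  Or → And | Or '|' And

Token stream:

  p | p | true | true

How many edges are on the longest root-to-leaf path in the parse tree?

6

[Or [Or [Or [Or [And [Not p]]] | [And [Not p]]] | [And [Not true]]] | [And [Not true]]]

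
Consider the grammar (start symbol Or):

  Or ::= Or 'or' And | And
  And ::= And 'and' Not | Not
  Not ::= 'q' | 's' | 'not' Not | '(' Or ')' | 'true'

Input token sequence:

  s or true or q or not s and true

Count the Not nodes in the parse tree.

[Or [Or [Or [Or [And [Not s]]] or [And [Not true]]] or [And [Not q]]] or [And [And [Not not [Not s]]] and [Not true]]]

6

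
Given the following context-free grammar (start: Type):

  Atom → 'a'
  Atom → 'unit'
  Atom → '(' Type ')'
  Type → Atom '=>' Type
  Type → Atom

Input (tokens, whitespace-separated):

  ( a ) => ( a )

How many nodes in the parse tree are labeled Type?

4

[Type [Atom ( [Type [Atom a]] )] => [Type [Atom ( [Type [Atom a]] )]]]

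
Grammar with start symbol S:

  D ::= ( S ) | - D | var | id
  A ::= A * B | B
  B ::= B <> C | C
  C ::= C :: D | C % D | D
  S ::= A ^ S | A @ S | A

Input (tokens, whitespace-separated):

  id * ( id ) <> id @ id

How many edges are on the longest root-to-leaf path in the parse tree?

[S [A [A [B [C [D id]]]] * [B [B [C [D ( [S [A [B [C [D id]]]]] )]]] <> [C [D id]]]] @ [S [A [B [C [D id]]]]]]

11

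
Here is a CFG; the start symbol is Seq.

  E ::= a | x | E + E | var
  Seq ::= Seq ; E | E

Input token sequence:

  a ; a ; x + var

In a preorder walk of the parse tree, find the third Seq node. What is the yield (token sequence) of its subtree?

[Seq [Seq [Seq [E a]] ; [E a]] ; [E [E x] + [E var]]]

a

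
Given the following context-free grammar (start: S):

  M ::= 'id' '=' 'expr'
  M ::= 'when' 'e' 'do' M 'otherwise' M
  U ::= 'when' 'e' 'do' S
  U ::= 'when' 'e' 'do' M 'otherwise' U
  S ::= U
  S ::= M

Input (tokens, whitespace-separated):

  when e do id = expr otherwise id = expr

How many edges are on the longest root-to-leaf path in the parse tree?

3

[S [M when e do [M id = expr] otherwise [M id = expr]]]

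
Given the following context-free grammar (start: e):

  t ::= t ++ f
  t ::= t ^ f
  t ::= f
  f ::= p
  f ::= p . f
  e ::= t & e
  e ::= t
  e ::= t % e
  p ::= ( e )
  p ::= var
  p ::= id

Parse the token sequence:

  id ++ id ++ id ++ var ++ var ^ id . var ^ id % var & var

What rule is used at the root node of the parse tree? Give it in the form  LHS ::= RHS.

[e [t [t [t [t [t [t [t [f [p id]]] ++ [f [p id]]] ++ [f [p id]]] ++ [f [p var]]] ++ [f [p var]]] ^ [f [p id] . [f [p var]]]] ^ [f [p id]]] % [e [t [f [p var]]] & [e [t [f [p var]]]]]]

e ::= t % e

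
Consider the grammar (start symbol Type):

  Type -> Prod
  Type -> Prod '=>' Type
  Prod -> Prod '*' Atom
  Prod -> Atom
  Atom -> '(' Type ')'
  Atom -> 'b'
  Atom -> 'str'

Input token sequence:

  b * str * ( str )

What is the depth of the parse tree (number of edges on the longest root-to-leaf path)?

[Type [Prod [Prod [Prod [Atom b]] * [Atom str]] * [Atom ( [Type [Prod [Atom str]]] )]]]

6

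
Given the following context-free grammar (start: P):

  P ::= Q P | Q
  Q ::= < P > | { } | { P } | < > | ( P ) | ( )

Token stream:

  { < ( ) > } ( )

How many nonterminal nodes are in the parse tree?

[P [Q { [P [Q < [P [Q ( )]] >]] }] [P [Q ( )]]]

8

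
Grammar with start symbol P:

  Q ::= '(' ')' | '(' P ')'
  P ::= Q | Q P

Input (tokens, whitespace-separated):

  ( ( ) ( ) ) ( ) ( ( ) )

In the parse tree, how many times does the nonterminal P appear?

6

[P [Q ( [P [Q ( )] [P [Q ( )]]] )] [P [Q ( )] [P [Q ( [P [Q ( )]] )]]]]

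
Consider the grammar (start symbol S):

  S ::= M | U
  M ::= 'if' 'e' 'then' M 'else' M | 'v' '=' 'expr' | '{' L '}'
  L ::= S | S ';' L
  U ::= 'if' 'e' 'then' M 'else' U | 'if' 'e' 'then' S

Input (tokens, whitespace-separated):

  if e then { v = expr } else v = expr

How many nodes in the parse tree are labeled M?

4

[S [M if e then [M { [L [S [M v = expr]]] }] else [M v = expr]]]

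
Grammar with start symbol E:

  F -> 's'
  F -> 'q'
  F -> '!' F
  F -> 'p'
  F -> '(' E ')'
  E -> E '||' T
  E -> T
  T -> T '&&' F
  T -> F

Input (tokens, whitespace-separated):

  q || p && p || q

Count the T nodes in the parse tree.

[E [E [E [T [F q]]] || [T [T [F p]] && [F p]]] || [T [F q]]]

4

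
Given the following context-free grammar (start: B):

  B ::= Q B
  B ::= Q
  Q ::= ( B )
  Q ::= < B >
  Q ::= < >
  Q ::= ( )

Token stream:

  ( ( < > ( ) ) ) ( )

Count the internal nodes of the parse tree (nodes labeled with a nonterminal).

[B [Q ( [B [Q ( [B [Q < >] [B [Q ( )]]] )]] )] [B [Q ( )]]]

10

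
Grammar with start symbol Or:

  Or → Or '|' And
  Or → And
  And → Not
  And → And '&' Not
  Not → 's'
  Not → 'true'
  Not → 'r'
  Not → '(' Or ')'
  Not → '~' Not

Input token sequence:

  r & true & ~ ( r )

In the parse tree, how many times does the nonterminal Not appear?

[Or [And [And [And [Not r]] & [Not true]] & [Not ~ [Not ( [Or [And [Not r]]] )]]]]

5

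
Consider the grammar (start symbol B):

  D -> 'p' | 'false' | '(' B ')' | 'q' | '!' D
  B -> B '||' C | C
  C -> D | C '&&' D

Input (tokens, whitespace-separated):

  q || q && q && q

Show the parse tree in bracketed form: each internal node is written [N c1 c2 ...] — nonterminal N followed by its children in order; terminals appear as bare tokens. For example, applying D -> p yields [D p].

B
B || C
C || C
D || C
q || C
q || C && D
q || C && D && D
q || D && D && D
q || q && D && D
q || q && q && D
q || q && q && q

[B [B [C [D q]]] || [C [C [C [D q]] && [D q]] && [D q]]]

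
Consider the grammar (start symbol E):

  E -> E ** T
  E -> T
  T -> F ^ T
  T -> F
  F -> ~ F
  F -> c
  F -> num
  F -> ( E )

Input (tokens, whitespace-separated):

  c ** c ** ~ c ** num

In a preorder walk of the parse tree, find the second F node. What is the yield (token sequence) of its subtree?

c

[E [E [E [E [T [F c]]] ** [T [F c]]] ** [T [F ~ [F c]]]] ** [T [F num]]]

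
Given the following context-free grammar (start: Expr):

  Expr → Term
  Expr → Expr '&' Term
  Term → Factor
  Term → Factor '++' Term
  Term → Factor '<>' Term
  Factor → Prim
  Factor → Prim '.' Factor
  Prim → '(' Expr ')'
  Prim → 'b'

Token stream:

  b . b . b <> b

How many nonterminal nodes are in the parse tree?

[Expr [Term [Factor [Prim b] . [Factor [Prim b] . [Factor [Prim b]]]] <> [Term [Factor [Prim b]]]]]

11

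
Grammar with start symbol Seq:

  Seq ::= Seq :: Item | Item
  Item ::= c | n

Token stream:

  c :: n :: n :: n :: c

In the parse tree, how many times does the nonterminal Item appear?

5

[Seq [Seq [Seq [Seq [Seq [Item c]] :: [Item n]] :: [Item n]] :: [Item n]] :: [Item c]]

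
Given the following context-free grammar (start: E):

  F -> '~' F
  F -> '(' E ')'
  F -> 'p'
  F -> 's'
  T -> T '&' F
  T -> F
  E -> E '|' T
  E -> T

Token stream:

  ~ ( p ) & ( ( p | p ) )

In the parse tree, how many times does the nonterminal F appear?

[E [T [T [F ~ [F ( [E [T [F p]]] )]]] & [F ( [E [T [F ( [E [E [T [F p]]] | [T [F p]]] )]]] )]]]

7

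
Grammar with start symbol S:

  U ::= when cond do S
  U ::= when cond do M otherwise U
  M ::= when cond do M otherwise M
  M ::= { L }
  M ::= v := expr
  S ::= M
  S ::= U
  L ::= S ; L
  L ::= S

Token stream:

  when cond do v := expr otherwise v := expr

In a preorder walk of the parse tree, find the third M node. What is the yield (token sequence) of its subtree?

v := expr

[S [M when cond do [M v := expr] otherwise [M v := expr]]]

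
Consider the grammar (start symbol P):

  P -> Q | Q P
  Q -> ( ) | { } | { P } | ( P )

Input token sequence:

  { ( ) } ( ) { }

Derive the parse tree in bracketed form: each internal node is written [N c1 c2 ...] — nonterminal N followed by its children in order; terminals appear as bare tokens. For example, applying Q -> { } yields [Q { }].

[P [Q { [P [Q ( )]] }] [P [Q ( )] [P [Q { }]]]]

P
Q P
{ P } P
{ Q } P
{ ( ) } P
{ ( ) } Q P
{ ( ) } ( ) P
{ ( ) } ( ) Q
{ ( ) } ( ) { }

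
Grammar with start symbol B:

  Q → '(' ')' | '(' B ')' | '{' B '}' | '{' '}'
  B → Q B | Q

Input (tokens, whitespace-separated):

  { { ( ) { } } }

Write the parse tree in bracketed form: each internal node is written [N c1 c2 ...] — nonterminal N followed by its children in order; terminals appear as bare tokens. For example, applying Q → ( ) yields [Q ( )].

B
Q
{ B }
{ Q }
{ { B } }
{ { Q B } }
{ { ( ) B } }
{ { ( ) Q } }
{ { ( ) { } } }

[B [Q { [B [Q { [B [Q ( )] [B [Q { }]]] }]] }]]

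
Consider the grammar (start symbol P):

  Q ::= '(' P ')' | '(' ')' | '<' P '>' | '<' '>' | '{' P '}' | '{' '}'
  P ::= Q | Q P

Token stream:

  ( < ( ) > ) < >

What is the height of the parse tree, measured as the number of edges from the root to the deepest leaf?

6

[P [Q ( [P [Q < [P [Q ( )]] >]] )] [P [Q < >]]]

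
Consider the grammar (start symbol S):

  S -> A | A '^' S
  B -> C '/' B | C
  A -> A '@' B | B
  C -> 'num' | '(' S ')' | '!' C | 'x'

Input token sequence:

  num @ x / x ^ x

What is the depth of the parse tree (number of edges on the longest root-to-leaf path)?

5

[S [A [A [B [C num]]] @ [B [C x] / [B [C x]]]] ^ [S [A [B [C x]]]]]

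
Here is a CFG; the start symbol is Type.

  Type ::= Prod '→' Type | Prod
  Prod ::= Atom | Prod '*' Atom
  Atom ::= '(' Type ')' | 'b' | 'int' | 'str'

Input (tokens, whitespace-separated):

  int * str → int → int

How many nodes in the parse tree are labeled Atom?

[Type [Prod [Prod [Atom int]] * [Atom str]] → [Type [Prod [Atom int]] → [Type [Prod [Atom int]]]]]

4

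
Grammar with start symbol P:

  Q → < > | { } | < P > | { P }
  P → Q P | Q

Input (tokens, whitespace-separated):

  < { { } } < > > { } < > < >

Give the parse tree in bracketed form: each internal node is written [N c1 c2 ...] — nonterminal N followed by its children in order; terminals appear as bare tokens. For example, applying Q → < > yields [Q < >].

[P [Q < [P [Q { [P [Q { }]] }] [P [Q < >]]] >] [P [Q { }] [P [Q < >] [P [Q < >]]]]]

P
Q P
< P > P
< Q P > P
< { P } P > P
< { Q } P > P
< { { } } P > P
< { { } } Q > P
< { { } } < > > P
< { { } } < > > Q P
< { { } } < > > { } P
< { { } } < > > { } Q P
< { { } } < > > { } < > P
< { { } } < > > { } < > Q
< { { } } < > > { } < > < >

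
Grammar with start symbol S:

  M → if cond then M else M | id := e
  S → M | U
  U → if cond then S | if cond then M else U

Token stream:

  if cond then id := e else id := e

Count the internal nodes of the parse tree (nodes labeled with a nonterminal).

4

[S [M if cond then [M id := e] else [M id := e]]]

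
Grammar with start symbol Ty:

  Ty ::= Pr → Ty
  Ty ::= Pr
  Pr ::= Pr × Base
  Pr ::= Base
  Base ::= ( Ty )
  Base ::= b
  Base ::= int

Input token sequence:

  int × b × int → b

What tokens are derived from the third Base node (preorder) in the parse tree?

[Ty [Pr [Pr [Pr [Base int]] × [Base b]] × [Base int]] → [Ty [Pr [Base b]]]]

int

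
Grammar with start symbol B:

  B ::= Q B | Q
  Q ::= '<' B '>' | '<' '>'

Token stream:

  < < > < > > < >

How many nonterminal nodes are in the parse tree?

[B [Q < [B [Q < >] [B [Q < >]]] >] [B [Q < >]]]

8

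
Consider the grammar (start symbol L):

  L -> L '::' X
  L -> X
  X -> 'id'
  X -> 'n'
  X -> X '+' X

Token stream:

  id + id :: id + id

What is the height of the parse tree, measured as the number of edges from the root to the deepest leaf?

4

[L [L [X [X id] + [X id]]] :: [X [X id] + [X id]]]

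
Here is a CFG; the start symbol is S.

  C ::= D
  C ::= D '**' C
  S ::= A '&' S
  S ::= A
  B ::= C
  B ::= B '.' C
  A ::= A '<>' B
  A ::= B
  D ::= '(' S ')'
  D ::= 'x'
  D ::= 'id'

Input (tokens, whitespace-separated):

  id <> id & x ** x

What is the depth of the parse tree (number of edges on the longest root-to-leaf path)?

[S [A [A [B [C [D id]]]] <> [B [C [D id]]]] & [S [A [B [C [D x] ** [C [D x]]]]]]]

7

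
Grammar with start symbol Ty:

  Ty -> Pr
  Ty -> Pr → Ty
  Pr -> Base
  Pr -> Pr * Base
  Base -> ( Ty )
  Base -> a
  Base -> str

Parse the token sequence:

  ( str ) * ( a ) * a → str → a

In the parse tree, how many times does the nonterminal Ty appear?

5

[Ty [Pr [Pr [Pr [Base ( [Ty [Pr [Base str]]] )]] * [Base ( [Ty [Pr [Base a]]] )]] * [Base a]] → [Ty [Pr [Base str]] → [Ty [Pr [Base a]]]]]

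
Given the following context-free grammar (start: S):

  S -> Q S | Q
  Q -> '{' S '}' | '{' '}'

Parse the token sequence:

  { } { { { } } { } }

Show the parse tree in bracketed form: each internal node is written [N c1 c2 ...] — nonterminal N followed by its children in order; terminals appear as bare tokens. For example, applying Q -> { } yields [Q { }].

[S [Q { }] [S [Q { [S [Q { [S [Q { }]] }] [S [Q { }]]] }]]]

S
Q S
{ } S
{ } Q
{ } { S }
{ } { Q S }
{ } { { S } S }
{ } { { Q } S }
{ } { { { } } S }
{ } { { { } } Q }
{ } { { { } } { } }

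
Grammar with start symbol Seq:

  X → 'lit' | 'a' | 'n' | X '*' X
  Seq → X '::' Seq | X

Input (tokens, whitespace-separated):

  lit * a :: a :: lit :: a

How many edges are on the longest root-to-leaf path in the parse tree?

5

[Seq [X [X lit] * [X a]] :: [Seq [X a] :: [Seq [X lit] :: [Seq [X a]]]]]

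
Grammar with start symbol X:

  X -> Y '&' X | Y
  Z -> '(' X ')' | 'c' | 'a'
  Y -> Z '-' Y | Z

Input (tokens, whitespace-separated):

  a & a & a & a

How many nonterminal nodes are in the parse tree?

[X [Y [Z a]] & [X [Y [Z a]] & [X [Y [Z a]] & [X [Y [Z a]]]]]]

12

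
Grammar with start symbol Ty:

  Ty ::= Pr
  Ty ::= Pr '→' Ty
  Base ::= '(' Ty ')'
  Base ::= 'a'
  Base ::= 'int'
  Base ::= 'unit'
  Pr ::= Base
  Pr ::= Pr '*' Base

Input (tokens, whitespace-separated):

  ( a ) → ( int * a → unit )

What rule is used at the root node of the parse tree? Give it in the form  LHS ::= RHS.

Ty ::= Pr '→' Ty

[Ty [Pr [Base ( [Ty [Pr [Base a]]] )]] → [Ty [Pr [Base ( [Ty [Pr [Pr [Base int]] * [Base a]] → [Ty [Pr [Base unit]]]] )]]]]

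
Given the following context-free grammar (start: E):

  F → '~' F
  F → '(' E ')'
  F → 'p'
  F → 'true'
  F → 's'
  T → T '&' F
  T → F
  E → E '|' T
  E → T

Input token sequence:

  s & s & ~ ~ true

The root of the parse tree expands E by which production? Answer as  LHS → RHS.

E → T

[E [T [T [T [F s]] & [F s]] & [F ~ [F ~ [F true]]]]]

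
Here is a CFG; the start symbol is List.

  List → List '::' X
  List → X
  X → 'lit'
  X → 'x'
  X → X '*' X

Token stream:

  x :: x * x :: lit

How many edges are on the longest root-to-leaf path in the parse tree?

[List [List [List [X x]] :: [X [X x] * [X x]]] :: [X lit]]

4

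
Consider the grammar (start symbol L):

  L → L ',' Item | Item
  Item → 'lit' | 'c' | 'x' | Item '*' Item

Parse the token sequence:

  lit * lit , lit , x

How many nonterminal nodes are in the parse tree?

8

[L [L [L [Item [Item lit] * [Item lit]]] , [Item lit]] , [Item x]]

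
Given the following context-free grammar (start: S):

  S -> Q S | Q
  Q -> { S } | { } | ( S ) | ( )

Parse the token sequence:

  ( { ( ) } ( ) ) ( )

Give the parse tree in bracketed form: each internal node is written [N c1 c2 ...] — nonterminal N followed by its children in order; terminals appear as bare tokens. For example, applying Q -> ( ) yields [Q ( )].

[S [Q ( [S [Q { [S [Q ( )]] }] [S [Q ( )]]] )] [S [Q ( )]]]

S
Q S
( S ) S
( Q S ) S
( { S } S ) S
( { Q } S ) S
( { ( ) } S ) S
( { ( ) } Q ) S
( { ( ) } ( ) ) S
( { ( ) } ( ) ) Q
( { ( ) } ( ) ) ( )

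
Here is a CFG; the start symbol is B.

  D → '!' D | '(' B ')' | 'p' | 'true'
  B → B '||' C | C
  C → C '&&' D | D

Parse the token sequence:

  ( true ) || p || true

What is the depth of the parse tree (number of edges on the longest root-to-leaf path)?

8

[B [B [B [C [D ( [B [C [D true]]] )]]] || [C [D p]]] || [C [D true]]]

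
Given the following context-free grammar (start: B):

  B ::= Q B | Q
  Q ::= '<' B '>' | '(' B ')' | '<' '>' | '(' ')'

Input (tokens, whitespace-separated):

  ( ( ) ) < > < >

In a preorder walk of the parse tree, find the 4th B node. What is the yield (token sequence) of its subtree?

[B [Q ( [B [Q ( )]] )] [B [Q < >] [B [Q < >]]]]

< >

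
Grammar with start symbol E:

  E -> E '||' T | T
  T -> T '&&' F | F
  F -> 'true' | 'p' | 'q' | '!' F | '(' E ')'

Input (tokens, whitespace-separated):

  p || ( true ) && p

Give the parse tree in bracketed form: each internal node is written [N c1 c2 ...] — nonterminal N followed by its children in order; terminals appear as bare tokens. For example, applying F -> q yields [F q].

E
E || T
T || T
F || T
p || T
p || T && F
p || F && F
p || ( E ) && F
p || ( T ) && F
p || ( F ) && F
p || ( true ) && F
p || ( true ) && p

[E [E [T [F p]]] || [T [T [F ( [E [T [F true]]] )]] && [F p]]]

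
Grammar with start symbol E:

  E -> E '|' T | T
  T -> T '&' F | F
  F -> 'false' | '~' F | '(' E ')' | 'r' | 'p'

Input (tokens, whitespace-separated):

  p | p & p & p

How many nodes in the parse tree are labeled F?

4

[E [E [T [F p]]] | [T [T [T [F p]] & [F p]] & [F p]]]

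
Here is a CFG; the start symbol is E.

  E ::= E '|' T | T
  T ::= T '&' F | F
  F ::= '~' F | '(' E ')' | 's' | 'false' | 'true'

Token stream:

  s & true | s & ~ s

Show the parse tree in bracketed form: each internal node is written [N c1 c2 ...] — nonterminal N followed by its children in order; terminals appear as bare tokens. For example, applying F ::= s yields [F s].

[E [E [T [T [F s]] & [F true]]] | [T [T [F s]] & [F ~ [F s]]]]

E
E | T
T | T
T & F | T
F & F | T
s & F | T
s & true | T
s & true | T & F
s & true | F & F
s & true | s & F
s & true | s & ~ F
s & true | s & ~ s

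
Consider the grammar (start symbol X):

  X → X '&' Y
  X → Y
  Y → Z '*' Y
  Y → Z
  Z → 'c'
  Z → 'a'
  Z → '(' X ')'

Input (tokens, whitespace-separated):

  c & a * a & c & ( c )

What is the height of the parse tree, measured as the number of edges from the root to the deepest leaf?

6

[X [X [X [X [Y [Z c]]] & [Y [Z a] * [Y [Z a]]]] & [Y [Z c]]] & [Y [Z ( [X [Y [Z c]]] )]]]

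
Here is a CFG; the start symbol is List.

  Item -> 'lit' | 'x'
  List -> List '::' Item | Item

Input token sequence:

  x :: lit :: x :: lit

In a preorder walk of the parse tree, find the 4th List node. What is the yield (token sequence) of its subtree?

x

[List [List [List [List [Item x]] :: [Item lit]] :: [Item x]] :: [Item lit]]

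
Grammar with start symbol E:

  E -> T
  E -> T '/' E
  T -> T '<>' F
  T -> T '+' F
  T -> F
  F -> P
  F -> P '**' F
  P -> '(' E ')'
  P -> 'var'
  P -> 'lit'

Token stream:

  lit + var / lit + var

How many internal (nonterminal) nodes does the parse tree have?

[E [T [T [F [P lit]]] + [F [P var]]] / [E [T [T [F [P lit]]] + [F [P var]]]]]

14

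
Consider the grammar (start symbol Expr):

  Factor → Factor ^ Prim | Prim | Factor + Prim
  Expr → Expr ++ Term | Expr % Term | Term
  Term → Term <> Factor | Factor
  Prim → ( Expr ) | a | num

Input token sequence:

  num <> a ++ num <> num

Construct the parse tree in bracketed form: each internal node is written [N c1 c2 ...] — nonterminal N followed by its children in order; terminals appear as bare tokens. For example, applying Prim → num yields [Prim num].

Expr
Expr ++ Term
Term ++ Term
Term <> Factor ++ Term
Factor <> Factor ++ Term
Prim <> Factor ++ Term
num <> Factor ++ Term
num <> Prim ++ Term
num <> a ++ Term
num <> a ++ Term <> Factor
num <> a ++ Factor <> Factor
num <> a ++ Prim <> Factor
num <> a ++ num <> Factor
num <> a ++ num <> Prim
num <> a ++ num <> num

[Expr [Expr [Term [Term [Factor [Prim num]]] <> [Factor [Prim a]]]] ++ [Term [Term [Factor [Prim num]]] <> [Factor [Prim num]]]]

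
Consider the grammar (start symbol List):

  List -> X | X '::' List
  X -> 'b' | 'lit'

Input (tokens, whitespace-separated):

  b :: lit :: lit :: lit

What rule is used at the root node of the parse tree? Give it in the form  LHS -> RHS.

[List [X b] :: [List [X lit] :: [List [X lit] :: [List [X lit]]]]]

List -> X '::' List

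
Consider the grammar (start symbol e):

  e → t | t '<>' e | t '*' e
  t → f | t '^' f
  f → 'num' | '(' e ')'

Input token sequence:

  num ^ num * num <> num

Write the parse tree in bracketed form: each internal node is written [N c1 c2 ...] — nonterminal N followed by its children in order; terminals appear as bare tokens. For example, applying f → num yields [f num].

[e [t [t [f num]] ^ [f num]] * [e [t [f num]] <> [e [t [f num]]]]]

e
t * e
t ^ f * e
f ^ f * e
num ^ f * e
num ^ num * e
num ^ num * t <> e
num ^ num * f <> e
num ^ num * num <> e
num ^ num * num <> t
num ^ num * num <> f
num ^ num * num <> num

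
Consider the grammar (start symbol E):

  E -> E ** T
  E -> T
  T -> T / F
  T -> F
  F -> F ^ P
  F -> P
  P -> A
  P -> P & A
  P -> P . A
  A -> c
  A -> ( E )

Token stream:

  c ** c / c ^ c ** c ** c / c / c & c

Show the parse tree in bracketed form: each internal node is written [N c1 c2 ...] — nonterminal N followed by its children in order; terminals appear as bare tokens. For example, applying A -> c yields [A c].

[E [E [E [E [T [F [P [A c]]]]] ** [T [T [F [P [A c]]]] / [F [F [P [A c]]] ^ [P [A c]]]]] ** [T [F [P [A c]]]]] ** [T [T [T [F [P [A c]]]] / [F [P [A c]]]] / [F [P [P [A c]] & [A c]]]]]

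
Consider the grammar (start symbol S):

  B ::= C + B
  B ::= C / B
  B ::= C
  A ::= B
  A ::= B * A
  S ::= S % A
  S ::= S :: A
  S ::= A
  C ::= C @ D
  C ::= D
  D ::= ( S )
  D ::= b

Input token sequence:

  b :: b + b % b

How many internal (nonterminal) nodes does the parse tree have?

18

[S [S [S [A [B [C [D b]]]]] :: [A [B [C [D b]] + [B [C [D b]]]]]] % [A [B [C [D b]]]]]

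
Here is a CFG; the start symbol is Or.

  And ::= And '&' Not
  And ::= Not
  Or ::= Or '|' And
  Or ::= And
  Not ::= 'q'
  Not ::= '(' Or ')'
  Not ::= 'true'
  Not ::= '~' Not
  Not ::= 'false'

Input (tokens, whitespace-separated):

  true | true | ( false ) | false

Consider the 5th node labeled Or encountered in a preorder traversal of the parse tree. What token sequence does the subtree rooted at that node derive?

false

[Or [Or [Or [Or [And [Not true]]] | [And [Not true]]] | [And [Not ( [Or [And [Not false]]] )]]] | [And [Not false]]]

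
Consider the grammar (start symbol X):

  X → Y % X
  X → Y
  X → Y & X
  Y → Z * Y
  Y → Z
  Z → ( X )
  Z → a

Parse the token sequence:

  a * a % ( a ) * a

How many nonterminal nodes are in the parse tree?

13

[X [Y [Z a] * [Y [Z a]]] % [X [Y [Z ( [X [Y [Z a]]] )] * [Y [Z a]]]]]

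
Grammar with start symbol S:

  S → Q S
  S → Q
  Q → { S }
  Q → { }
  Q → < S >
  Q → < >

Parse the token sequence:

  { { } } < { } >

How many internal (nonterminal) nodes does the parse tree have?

[S [Q { [S [Q { }]] }] [S [Q < [S [Q { }]] >]]]

8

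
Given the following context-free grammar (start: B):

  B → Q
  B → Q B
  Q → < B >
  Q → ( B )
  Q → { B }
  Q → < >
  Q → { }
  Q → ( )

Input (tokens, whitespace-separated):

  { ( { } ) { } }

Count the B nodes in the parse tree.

[B [Q { [B [Q ( [B [Q { }]] )] [B [Q { }]]] }]]

4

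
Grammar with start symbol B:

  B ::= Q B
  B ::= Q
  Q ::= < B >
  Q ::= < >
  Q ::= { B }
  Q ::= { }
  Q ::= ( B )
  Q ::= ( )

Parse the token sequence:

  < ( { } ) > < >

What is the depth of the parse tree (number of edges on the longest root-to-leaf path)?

6

[B [Q < [B [Q ( [B [Q { }]] )]] >] [B [Q < >]]]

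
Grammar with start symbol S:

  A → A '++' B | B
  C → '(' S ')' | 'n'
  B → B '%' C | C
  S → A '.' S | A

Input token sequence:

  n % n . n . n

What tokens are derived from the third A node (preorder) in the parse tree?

n

[S [A [B [B [C n]] % [C n]]] . [S [A [B [C n]]] . [S [A [B [C n]]]]]]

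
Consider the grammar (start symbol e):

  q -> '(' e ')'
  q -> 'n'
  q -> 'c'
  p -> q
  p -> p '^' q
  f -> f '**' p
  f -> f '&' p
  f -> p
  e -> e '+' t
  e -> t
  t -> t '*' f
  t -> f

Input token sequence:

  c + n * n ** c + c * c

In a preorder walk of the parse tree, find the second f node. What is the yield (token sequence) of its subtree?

n

[e [e [e [t [f [p [q c]]]]] + [t [t [f [p [q n]]]] * [f [f [p [q n]]] ** [p [q c]]]]] + [t [t [f [p [q c]]]] * [f [p [q c]]]]]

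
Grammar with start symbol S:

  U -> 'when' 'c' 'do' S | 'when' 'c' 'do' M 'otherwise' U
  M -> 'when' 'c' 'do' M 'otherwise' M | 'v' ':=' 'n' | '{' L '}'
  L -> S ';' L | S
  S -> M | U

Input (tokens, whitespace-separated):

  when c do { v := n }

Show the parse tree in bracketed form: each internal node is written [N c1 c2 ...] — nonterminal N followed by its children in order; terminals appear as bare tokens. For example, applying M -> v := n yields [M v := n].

[S [U when c do [S [M { [L [S [M v := n]]] }]]]]

S
U
when c do S
when c do M
when c do { L }
when c do { S }
when c do { M }
when c do { v := n }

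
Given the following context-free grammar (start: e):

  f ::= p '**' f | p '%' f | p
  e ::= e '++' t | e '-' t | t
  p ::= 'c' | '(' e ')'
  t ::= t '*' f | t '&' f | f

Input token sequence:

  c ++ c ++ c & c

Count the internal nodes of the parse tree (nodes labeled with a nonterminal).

[e [e [e [t [f [p c]]]] ++ [t [f [p c]]]] ++ [t [t [f [p c]]] & [f [p c]]]]

15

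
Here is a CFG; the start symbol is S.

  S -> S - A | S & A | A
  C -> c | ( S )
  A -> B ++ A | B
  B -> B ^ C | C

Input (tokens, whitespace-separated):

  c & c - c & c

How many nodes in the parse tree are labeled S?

4

[S [S [S [S [A [B [C c]]]] & [A [B [C c]]]] - [A [B [C c]]]] & [A [B [C c]]]]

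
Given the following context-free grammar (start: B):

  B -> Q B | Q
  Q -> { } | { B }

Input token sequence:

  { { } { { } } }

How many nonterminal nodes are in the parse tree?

[B [Q { [B [Q { }] [B [Q { [B [Q { }]] }]]] }]]

8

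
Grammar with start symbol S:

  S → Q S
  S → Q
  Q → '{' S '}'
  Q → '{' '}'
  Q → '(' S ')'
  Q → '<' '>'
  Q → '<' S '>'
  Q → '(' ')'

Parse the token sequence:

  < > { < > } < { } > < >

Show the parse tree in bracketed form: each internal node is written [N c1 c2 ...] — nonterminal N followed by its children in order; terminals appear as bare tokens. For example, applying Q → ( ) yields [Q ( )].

S
Q S
< > S
< > Q S
< > { S } S
< > { Q } S
< > { < > } S
< > { < > } Q S
< > { < > } < S > S
< > { < > } < Q > S
< > { < > } < { } > S
< > { < > } < { } > Q
< > { < > } < { } > < >

[S [Q < >] [S [Q { [S [Q < >]] }] [S [Q < [S [Q { }]] >] [S [Q < >]]]]]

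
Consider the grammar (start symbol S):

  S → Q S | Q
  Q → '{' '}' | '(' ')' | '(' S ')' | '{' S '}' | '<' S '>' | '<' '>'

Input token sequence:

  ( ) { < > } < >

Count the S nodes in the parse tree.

[S [Q ( )] [S [Q { [S [Q < >]] }] [S [Q < >]]]]

4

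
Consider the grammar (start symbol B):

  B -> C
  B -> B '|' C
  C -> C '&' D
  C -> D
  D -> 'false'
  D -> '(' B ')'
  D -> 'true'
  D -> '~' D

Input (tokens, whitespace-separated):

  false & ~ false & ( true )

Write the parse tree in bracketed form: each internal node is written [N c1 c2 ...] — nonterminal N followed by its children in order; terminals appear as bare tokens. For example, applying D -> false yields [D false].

[B [C [C [C [D false]] & [D ~ [D false]]] & [D ( [B [C [D true]]] )]]]

B
C
C & D
C & D & D
D & D & D
false & D & D
false & ~ D & D
false & ~ false & D
false & ~ false & ( B )
false & ~ false & ( C )
false & ~ false & ( D )
false & ~ false & ( true )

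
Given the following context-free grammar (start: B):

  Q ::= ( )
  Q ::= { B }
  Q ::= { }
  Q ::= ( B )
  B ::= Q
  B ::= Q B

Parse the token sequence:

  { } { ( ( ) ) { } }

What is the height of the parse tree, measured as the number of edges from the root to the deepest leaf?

[B [Q { }] [B [Q { [B [Q ( [B [Q ( )]] )] [B [Q { }]]] }]]]

7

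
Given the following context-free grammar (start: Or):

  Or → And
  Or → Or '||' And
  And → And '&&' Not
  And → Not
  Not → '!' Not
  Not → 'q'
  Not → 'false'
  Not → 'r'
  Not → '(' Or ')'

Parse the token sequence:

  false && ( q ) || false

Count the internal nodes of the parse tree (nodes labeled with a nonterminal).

11

[Or [Or [And [And [Not false]] && [Not ( [Or [And [Not q]]] )]]] || [And [Not false]]]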